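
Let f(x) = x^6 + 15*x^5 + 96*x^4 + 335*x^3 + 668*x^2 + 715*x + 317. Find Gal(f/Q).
S_4 (order 24)

The polynomial f is an irreducible sextic over Q, so G = Gal(f/Q) is one of the 16 transitive subgroups 6T1, ..., 6T16 of S_6. The discriminant of f is 810448, which is not a perfect square, so G is not contained in A_6. The transitive groups of degree 6 not contained in A_6 are: C_6 (6T1, order 6), S_3 (6T2, order 6), D_6 (6T3, order 12), C_3 x S_3 (6T5, order 18), A_4 x C_2 (6T6, order 24), S_4 (6T8, order 24), S_3 x S_3 (6T9, order 36), S_4 x C_2 (6T11, order 48), (S_3 x S_3) : C_2 (6T13, order 72), PGL(2,5) (6T14, order 120), S_6 (6T16, order 720). By Dedekind's theorem, for a prime p not dividing disc(f) the degrees of the irreducible factors of f mod p form the cycle type of an element of G. Factoring f modulo the 22 such primes p <= 89 (skipping 2, 37, which divide the discriminant), each new pattern first appears at: mod 3: f = (x^3 + x^2 + x + 2)(x^3 + 2x^2 + 1), pattern 3+3; mod 5: f = (x^2 + 3)(x^2 + x + 2)(x^2 + 4x + 2), pattern 2+2+2; mod 17: f = (x + 1)(x + 4)(x^4 + 10x^3 + 8x^2 + 7), pattern 4+1+1; mod 67: f = (x + 7)(x + 65)(x^2 + 5x + 46)(x^2 + 5x + 56), pattern 2+2+1+1. No other pattern occurs in this range, so the set of observed cycle types is {3+3, 2+2+2, 4+1+1, 2+2+1+1}. The candidates containing elements of all these cycle types are S_4 (6T8) of order 24, S_4 x C_2 (6T11) of order 48, PGL(2,5) (6T14) of order 120, S_6 (6T16) of order 720; the others are excluded. The observed types are precisely the cycle types that occur in S_4 (6T8) (apart from the identity). Each of the other remaining candidates has further cycle types, and by the Chebotarev density theorem the matching factorization patterns would occur for a proportion of primes equal to their share of the group: S_4 x C_2 (6T11) additionally contains elements of type 6, 4+2, 2+1+1+1+1 (17 of its 48 elements, about 35% of primes); PGL(2,5) (6T14) additionally contains elements of type 6, 5+1 (44 of its 120 elements, about 37% of primes); S_6 (6T16) additionally contains elements of type 6, 5+1, 4+2, 3+2+1, 3+1+1+1, 2+1+1+1+1 (529 of its 720 elements, about 73% of primes). None of the 22 primes tested shows any such pattern (for each of these groups the chance of that is below 10^-4), which rules them out. Hence G = S_4 (6T8), of order 24.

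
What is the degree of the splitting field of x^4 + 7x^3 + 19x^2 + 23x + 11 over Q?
4

The degree of the splitting field over Q equals the order of the Galois group, so first determine the group. The polynomial is an irreducible quartic over Q and its discriminant is 125, which is not a perfect square, so the Galois group is not contained in A_4. The resolvent cubic y^3 - 19*y^2 + 117*y - 232 has exactly one rational root, so the Galois group is C_4 or D_4. The quartic becomes reducible over Q(sqrt(disc)), so the group is C_4. The Galois group C_4 (4T1) has order 4, so the splitting field has degree 4 over Q.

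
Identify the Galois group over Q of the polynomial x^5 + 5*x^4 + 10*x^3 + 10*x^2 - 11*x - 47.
The polynomial f is an irreducible quintic over Q, so G = Gal(f/Q) is a transitive subgroup of S_5: one of C_5 (5T1, order 5), D_5 (5T2, order 10), F_20 (5T3, order 20), A_5 (5T4, order 60) or S_5 (5T5, order 120). The discriminant of f is 3008364544, which is not a perfect square, so G is not contained in A_5. The transitive groups of degree 5 not contained in A_5 are: F_20 (5T3, order 20), S_5 (5T5, order 120). By Dedekind's theorem, for a prime p not dividing disc(f) the degrees of the irreducible factors of f mod p form the cycle type of an element of G. Factoring f modulo the 3 such primes p <= 7 (skipping 2, which divides the discriminant), each new pattern first appears at: mod 3: f = (x^5 + 2x^4 + x^3 + x^2 + x + 1), pattern 5; mod 7: f = (x^2 + 4)(x^3 + 5x^2 + 6x + 4), pattern 3+2. No other pattern occurs in this range, so the set of observed cycle types is {5, 3+2}. Among the candidates above, the only group containing elements of all these cycle types is S_5 (5T5) — F_20 (5T3) lacks at least one of them. Hence G = S_5 (5T5), of order 120.

S_5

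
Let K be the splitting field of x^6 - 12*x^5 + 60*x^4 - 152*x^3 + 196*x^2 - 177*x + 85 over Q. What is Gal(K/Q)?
6T16: S_6

The polynomial f is an irreducible sextic over Q, so G = Gal(f/Q) is one of the 16 transitive subgroups 6T1, ..., 6T16 of S_6. The discriminant of f is 156163399280261, which is not a perfect square, so G is not contained in A_6. The transitive groups of degree 6 not contained in A_6 are: C_6 (6T1, order 6), S_3 (6T2, order 6), D_6 (6T3, order 12), C_3 x S_3 (6T5, order 18), A_4 x C_2 (6T6, order 24), S_4 (6T8, order 24), S_3 x S_3 (6T9, order 36), S_4 x C_2 (6T11, order 48), (S_3 x S_3) : C_2 (6T13, order 72), PGL(2,5) (6T14, order 120), S_6 (6T16, order 720). By Dedekind's theorem, for a prime p not dividing disc(f) the degrees of the irreducible factors of f mod p form the cycle type of an element of G. Factoring f modulo the 4 such primes p <= 7, each new pattern first appears at: mod 2: f = (x^6 + x + 1), pattern 6; mod 5: f = (x)(x^5 + 3x^4 + 3x^2 + x + 3), pattern 5+1; mod 7: f = (x^2 + 6x + 4)(x^4 + 3x^3 + 3x^2 + 2), pattern 4+2. No other pattern occurs in this range, so the set of observed cycle types is {6, 5+1, 4+2}. Among the candidates above, the only group containing elements of all these cycle types is S_6 (6T16); every other candidate lacks at least one of them. Hence G = S_6 (6T16), of order 720.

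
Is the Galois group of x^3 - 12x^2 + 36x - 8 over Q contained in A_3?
The polynomial is irreducible of degree 3 over Q. Its discriminant is 5184 = 72^2, a perfect square. A Galois group lies in the alternating group exactly when the discriminant is a square in Q, so the Galois group (C_3) is contained in A_3.

Yes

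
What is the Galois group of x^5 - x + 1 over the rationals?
S_5 (order 120)

The polynomial f is an irreducible quintic over Q, so G = Gal(f/Q) is a transitive subgroup of S_5: one of C_5 (5T1, order 5), D_5 (5T2, order 10), F_20 (5T3, order 20), A_5 (5T4, order 60) or S_5 (5T5, order 120). The discriminant of f is 2869, which is not a perfect square, so G is not contained in A_5. The transitive groups of degree 5 not contained in A_5 are: F_20 (5T3, order 20), S_5 (5T5, order 120). By Dedekind's theorem, for a prime p not dividing disc(f) the degrees of the irreducible factors of f mod p form the cycle type of an element of G. Factoring f modulo the first such prime p = 2, each new pattern first appears at: mod 2: f = (x^2 + x + 1)(x^3 + x^2 + 1), pattern 3+2. No other pattern occurs in this range, so the set of observed cycle types is {3+2}. Among the candidates above, the only group containing elements of all these cycle types is S_5 (5T5) — F_20 (5T3) lacks at least one of them. Hence G = S_5 (5T5), of order 120.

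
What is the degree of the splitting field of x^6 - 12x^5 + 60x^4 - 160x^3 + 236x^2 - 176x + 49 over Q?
The degree of the splitting field over Q equals the order of the Galois group, so first determine the group. The polynomial f is an irreducible sextic over Q, so G = Gal(f/Q) is one of the 16 transitive subgroups 6T1, ..., 6T16 of S_6. The discriminant of f is -3356224, which is not a perfect square, so G is not contained in A_6. The transitive groups of degree 6 not contained in A_6 are: C_6 (6T1, order 6), S_3 (6T2, order 6), D_6 (6T3, order 12), C_3 x S_3 (6T5, order 18), A_4 x C_2 (6T6, order 24), S_4 (6T8, order 24), S_3 x S_3 (6T9, order 36), S_4 x C_2 (6T11, order 48), (S_3 x S_3) : C_2 (6T13, order 72), PGL(2,5) (6T14, order 120), S_6 (6T16, order 720). By Dedekind's theorem, for a prime p not dividing disc(f) the degrees of the irreducible factors of f mod p form the cycle type of an element of G. Factoring f modulo the 67 such primes p <= 347 (skipping 2, 229, which divide the discriminant), each new pattern first appears at: mod 3: f = (x^6 + 2x^3 + 2x^2 + x + 1), pattern 6; mod 5: f = (x^3 + x^2 + x + 3)(x^3 + 2x^2 + 2x + 3), pattern 3+3; mod 7: f = (x)(x + 3)(x^4 + 6x^3 + x + 2), pattern 4+1+1; mod 13: f = (x^2 + 9x + 9)(x^4 + 5x^3 + 6x^2 + x + 4), pattern 4+2; mod 23: f = (x^2 + x + 12)(x^2 + 14x + 9)(x^2 + 19x + 16), pattern 2+2+2; mod 29: f = (x + 8)(x + 17)(x^2 + 24x + 13)(x^2 + 26x + 9), pattern 2+2+1+1; mod 193: f = (x + 4)(x + 42)(x + 92)(x + 97)(x + 147)(x + 185), pattern 1+1+1+1+1+1; mod 347: f = (x + 1)(x + 149)(x + 194)(x + 342)(x^2 + 343x + 259), pattern 2+1+1+1+1. No other pattern occurs in this range, so the set of observed cycle types is {6, 3+3, 4+1+1, 4+2, 2+2+2, 2+2+1+1, 1+1+1+1+1+1, 2+1+1+1+1}. The candidates containing elements of all these cycle types are S_4 x C_2 (6T11) of order 48, S_6 (6T16) of order 720; the others are excluded. The observed types are precisely the cycle types that occur in S_4 x C_2 (6T11). Each of the other remaining candidates has further cycle types, and by the Chebotarev density theorem the matching factorization patterns would occur for a proportion of primes equal to their share of the group: S_6 (6T16) additionally contains elements of type 5+1, 3+2+1, 3+1+1+1 (304 of its 720 elements, about 42% of primes). None of the 67 primes tested shows any such pattern (for each of these groups the chance of that is below 10^-4), which rules them out. Hence G = S_4 x C_2 (6T11), of order 48. The Galois group S_4 x C_2 (6T11) has order 48, so the splitting field has degree 48 over Q.

48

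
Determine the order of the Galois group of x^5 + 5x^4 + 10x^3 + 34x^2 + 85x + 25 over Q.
The degree of the splitting field over Q equals the order of the Galois group, so first determine the group. The polynomial f is an irreducible quintic over Q, so G = Gal(f/Q) is a transitive subgroup of S_5: one of C_5 (5T1, order 5), D_5 (5T2, order 10), F_20 (5T3, order 20), A_5 (5T4, order 60) or S_5 (5T5, order 120). The discriminant of f is 57907609600 = 240640^2, a perfect square, so G is contained in A_5. The transitive groups of degree 5 contained in A_5 are: C_5 (5T1, order 5), D_5 (5T2, order 10), A_5 (5T4, order 60). By Dedekind's theorem, for a prime p not dividing disc(f) the degrees of the irreducible factors of f mod p form the cycle type of an element of G. Factoring f modulo the 23 such primes p <= 101 (skipping 2, 5, 47, which divide the discriminant), each new pattern first appears at: mod 3: f = (x^5 + 2x^4 + x^3 + x^2 + x + 1), pattern 5; mod 11: f = (x + 6)(x^2 + x + 1)(x^2 + 9x + 6), pattern 2+2+1; mod 83: f = (x + 22)(x + 45)(x + 49)(x + 62)(x + 76), pattern 1+1+1+1+1. No other pattern occurs in this range, so the set of observed cycle types is {5, 2+2+1, 1+1+1+1+1}. The candidates containing elements of all these cycle types are D_5 (5T2) of order 10, A_5 (5T4) of order 60; the others are excluded. The observed types are precisely the cycle types that occur in D_5 (5T2). Each of the other remaining candidates has further cycle types, and by the Chebotarev density theorem the matching factorization patterns would occur for a proportion of primes equal to their share of the group: A_5 (5T4) additionally contains elements of type 3+1+1 (20 of its 60 elements, about 33% of primes). None of the 23 primes tested shows any such pattern (for each of these groups the chance of that is below 10^-4), which rules them out. Hence G = D_5 (5T2), of order 10. The Galois group D_5 (5T2) has order 10, so the splitting field has degree 10 over Q.

10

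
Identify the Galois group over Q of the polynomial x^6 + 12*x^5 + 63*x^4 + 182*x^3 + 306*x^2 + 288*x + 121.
PGL(2,5)

The polynomial f is an irreducible sextic over Q, so G = Gal(f/Q) is one of the 16 transitive subgroups 6T1, ..., 6T16 of S_6. The discriminant of f is -16003008, which is not a perfect square, so G is not contained in A_6. The transitive groups of degree 6 not contained in A_6 are: C_6 (6T1, order 6), S_3 (6T2, order 6), D_6 (6T3, order 12), C_3 x S_3 (6T5, order 18), A_4 x C_2 (6T6, order 24), S_4 (6T8, order 24), S_3 x S_3 (6T9, order 36), S_4 x C_2 (6T11, order 48), (S_3 x S_3) : C_2 (6T13, order 72), PGL(2,5) (6T14, order 120), S_6 (6T16, order 720). By Dedekind's theorem, for a prime p not dividing disc(f) the degrees of the irreducible factors of f mod p form the cycle type of an element of G. Factoring f modulo the 21 such primes p <= 89 (skipping 2, 3, 7, which divide the discriminant), each new pattern first appears at: mod 5: f = (x^6 + 2x^5 + 3x^4 + 2x^3 + x^2 + 3x + 1), pattern 6; mod 11: f = (x)(x^5 + x^4 + 8x^3 + 6x^2 + 9x + 2), pattern 5+1; mod 13: f = (x + 3)(x + 7)(x^4 + 2x^3 + 9x^2 + 11x + 7), pattern 4+1+1; mod 23: f = (x + 5)(x + 9)(x^2 + 9x + 16)(x^2 + 12x + 14), pattern 2+2+1+1; mod 43: f = (x^3 + 25x^2 + 24x + 21)(x^3 + 30x^2 + 20x + 16), pattern 3+3; mod 61: f = (x^2 + 36x + 40)(x^2 + 47x + 41)(x^2 + 51x + 35), pattern 2+2+2. No other pattern occurs in this range, so the set of observed cycle types is {6, 5+1, 4+1+1, 2+2+1+1, 3+3, 2+2+2}. The candidates containing elements of all these cycle types are PGL(2,5) (6T14) of order 120, S_6 (6T16) of order 720; the others are excluded. The observed types are precisely the cycle types that occur in PGL(2,5) (6T14) (apart from the identity). Each of the other remaining candidates has further cycle types, and by the Chebotarev density theorem the matching factorization patterns would occur for a proportion of primes equal to their share of the group: S_6 (6T16) additionally contains elements of type 4+2, 3+2+1, 3+1+1+1, 2+1+1+1+1 (265 of its 720 elements, about 37% of primes). None of the 21 primes tested shows any such pattern (for each of these groups the chance of that is below 10^-4), which rules them out. Hence G = PGL(2,5) (6T14), of order 120.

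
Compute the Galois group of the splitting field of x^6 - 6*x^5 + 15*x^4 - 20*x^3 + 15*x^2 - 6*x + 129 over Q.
D_6 (also written D6)

The polynomial f is an irreducible sextic over Q, so G = Gal(f/Q) is one of the 16 transitive subgroups 6T1, ..., 6T16 of S_6. The discriminant of f is -1603087953297408, which is not a perfect square, so G is not contained in A_6. The transitive groups of degree 6 not contained in A_6 are: C_6 (6T1, order 6), S_3 (6T2, order 6), D_6 (6T3, order 12), C_3 x S_3 (6T5, order 18), A_4 x C_2 (6T6, order 24), S_4 (6T8, order 24), S_3 x S_3 (6T9, order 36), S_4 x C_2 (6T11, order 48), (S_3 x S_3) : C_2 (6T13, order 72), PGL(2,5) (6T14, order 120), S_6 (6T16, order 720). By Dedekind's theorem, for a prime p not dividing disc(f) the degrees of the irreducible factors of f mod p form the cycle type of an element of G. Factoring f modulo the 79 such primes p <= 419 (skipping 2, 3, which divide the discriminant), each new pattern first appears at: mod 5: f = (x^2 + 2x + 4)(x^2 + 3x + 3)(x^2 + 4x + 2), pattern 2+2+2; mod 7: f = (x^6 + x^5 + x^4 + x^3 + x^2 + x + 3), pattern 6; mod 11: f = (x + 3)(x + 6)(x^2 + 2x + 2)(x^2 + 5x + 10), pattern 2+2+1+1; mod 19: f = (x^3 + 16x^2 + 3x + 8)(x^3 + 16x^2 + 3x + 9), pattern 3+3; mod 43: f = (x)(x + 5)(x + 6)(x + 35)(x + 36)(x + 41), pattern 1+1+1+1+1+1. No other pattern occurs in this range, so the set of observed cycle types is {2+2+2, 6, 2+2+1+1, 3+3, 1+1+1+1+1+1}. The candidates containing elements of all these cycle types are D_6 (6T3) of order 12, A_4 x C_2 (6T6) of order 24, S_3 x S_3 (6T9) of order 36, S_4 x C_2 (6T11) of order 48, (S_3 x S_3) : C_2 (6T13) of order 72, PGL(2,5) (6T14) of order 120, S_6 (6T16) of order 720; the others are excluded. The observed types are precisely the cycle types that occur in D_6 (6T3). Each of the other remaining candidates has further cycle types, and by the Chebotarev density theorem the matching factorization patterns would occur for a proportion of primes equal to their share of the group: A_4 x C_2 (6T6) additionally contains elements of type 2+1+1+1+1 (3 of its 24 elements, about 12% of primes); S_3 x S_3 (6T9) additionally contains elements of type 3+1+1+1 (4 of its 36 elements, about 11% of primes); S_4 x C_2 (6T11) additionally contains elements of type 4+2, 4+1+1, 2+1+1+1+1 (15 of its 48 elements, about 31% of primes); (S_3 x S_3) : C_2 (6T13) additionally contains elements of type 4+2, 3+2+1, 3+1+1+1, 2+1+1+1+1 (40 of its 72 elements, about 56% of primes); PGL(2,5) (6T14) additionally contains elements of type 5+1, 4+1+1 (54 of its 120 elements, about 45% of primes); S_6 (6T16) additionally contains elements of type 5+1, 4+2, 4+1+1, 3+2+1, 3+1+1+1, 2+1+1+1+1 (499 of its 720 elements, about 69% of primes). None of the 79 primes tested shows any such pattern (for each of these groups the chance of that is below 10^-4), which rules them out. Hence G = D_6 (6T3), of order 12.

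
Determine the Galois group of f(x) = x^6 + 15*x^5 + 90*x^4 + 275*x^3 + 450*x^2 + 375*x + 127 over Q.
S_3 (also written S3)

The polynomial f is an irreducible sextic over Q, so G = Gal(f/Q) is one of the 16 transitive subgroups 6T1, ..., 6T16 of S_6. The discriminant of f is -34992, which is not a perfect square, so G is not contained in A_6. The transitive groups of degree 6 not contained in A_6 are: C_6 (6T1, order 6), S_3 (6T2, order 6), D_6 (6T3, order 12), C_3 x S_3 (6T5, order 18), A_4 x C_2 (6T6, order 24), S_4 (6T8, order 24), S_3 x S_3 (6T9, order 36), S_4 x C_2 (6T11, order 48), (S_3 x S_3) : C_2 (6T13, order 72), PGL(2,5) (6T14, order 120), S_6 (6T16, order 720). By Dedekind's theorem, for a prime p not dividing disc(f) the degrees of the irreducible factors of f mod p form the cycle type of an element of G. Factoring f modulo the 23 such primes p <= 97 (skipping 2, 3, which divide the discriminant), each new pattern first appears at: mod 5: f = (x^2 + 3)(x^2 + 2x + 3)(x^2 + 3x + 3), pattern 2+2+2; mod 7: f = (x^3 + 3x^2 + x + 4)(x^3 + 5x^2 + 4x + 2), pattern 3+3; mod 31: f = (x + 6)(x + 10)(x + 12)(x + 24)(x + 26)(x + 30), pattern 1+1+1+1+1+1. No other pattern occurs in this range, so the set of observed cycle types is {2+2+2, 3+3, 1+1+1+1+1+1}. The candidates containing elements of all these cycle types are C_6 (6T1) of order 6, S_3 (6T2) of order 6, D_6 (6T3) of order 12, C_3 x S_3 (6T5) of order 18, A_4 x C_2 (6T6) of order 24, S_4 (6T8) of order 24, S_3 x S_3 (6T9) of order 36, S_4 x C_2 (6T11) of order 48, (S_3 x S_3) : C_2 (6T13) of order 72, PGL(2,5) (6T14) of order 120, S_6 (6T16) of order 720; the others are excluded. The observed types are precisely the cycle types that occur in S_3 (6T2). Each of the other remaining candidates has further cycle types, and by the Chebotarev density theorem the matching factorization patterns would occur for a proportion of primes equal to their share of the group: C_6 (6T1) additionally contains elements of type 6 (2 of its 6 elements, about 33% of primes); D_6 (6T3) additionally contains elements of type 6, 2+2+1+1 (5 of its 12 elements, about 42% of primes); C_3 x S_3 (6T5) additionally contains elements of type 6, 3+1+1+1 (10 of its 18 elements, about 56% of primes); A_4 x C_2 (6T6) additionally contains elements of type 6, 2+2+1+1, 2+1+1+1+1 (14 of its 24 elements, about 58% of primes); S_4 (6T8) additionally contains elements of type 4+1+1, 2+2+1+1 (9 of its 24 elements, about 38% of primes); S_3 x S_3 (6T9) additionally contains elements of type 6, 3+1+1+1, 2+2+1+1 (25 of its 36 elements, about 69% of primes); S_4 x C_2 (6T11) additionally contains elements of type 6, 4+2, 4+1+1, 2+2+1+1, 2+1+1+1+1 (32 of its 48 elements, about 67% of primes); (S_3 x S_3) : C_2 (6T13) additionally contains elements of type 6, 4+2, 3+2+1, 3+1+1+1, 2+2+1+1, 2+1+1+1+1 (61 of its 72 elements, about 85% of primes); PGL(2,5) (6T14) additionally contains elements of type 6, 5+1, 4+1+1, 2+2+1+1 (89 of its 120 elements, about 74% of primes); S_6 (6T16) additionally contains elements of type 6, 5+1, 4+2, 4+1+1, 3+2+1, 3+1+1+1, 2+2+1+1, 2+1+1+1+1 (664 of its 720 elements, about 92% of primes). None of the 23 primes tested shows any such pattern (for each of these groups the chance of that is below 10^-4), which rules them out. Hence G = S_3 (6T2), of order 6.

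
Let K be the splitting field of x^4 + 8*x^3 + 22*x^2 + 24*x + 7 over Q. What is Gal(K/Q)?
4T3: D_4

The polynomial is an irreducible quartic over Q and its discriminant is -1024, which is not a perfect square, so the Galois group is not contained in A_4. The resolvent cubic y^3 - 22*y^2 + 164*y - 408 has exactly one rational root, so the Galois group is C_4 or D_4. The quartic remains irreducible over Q(sqrt(disc)), so the group is D_4.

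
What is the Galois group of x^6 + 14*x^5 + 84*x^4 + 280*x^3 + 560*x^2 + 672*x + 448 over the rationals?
The polynomial f is an irreducible sextic over Q, so G = Gal(f/Q) is one of the 16 transitive subgroups 6T1, ..., 6T16 of S_6. The discriminant of f is -18046378835968, which is not a perfect square, so G is not contained in A_6. The transitive groups of degree 6 not contained in A_6 are: C_6 (6T1, order 6), S_3 (6T2, order 6), D_6 (6T3, order 12), C_3 x S_3 (6T5, order 18), A_4 x C_2 (6T6, order 24), S_4 (6T8, order 24), S_3 x S_3 (6T9, order 36), S_4 x C_2 (6T11, order 48), (S_3 x S_3) : C_2 (6T13, order 72), PGL(2,5) (6T14, order 120), S_6 (6T16, order 720). By Dedekind's theorem, for a prime p not dividing disc(f) the degrees of the irreducible factors of f mod p form the cycle type of an element of G. Factoring f modulo the 37 such primes p <= 167 (skipping 2, 7, which divide the discriminant), each new pattern first appears at: mod 3: f = (x^6 + 2x^5 + x^3 + 2x^2 + 1), pattern 6; mod 11: f = (x^3 + 5x^2 + 2x + 6)(x^3 + 9x^2 + 4x + 5), pattern 3+3; mod 13: f = (x^2 + x + 2)(x^2 + 3x + 6)(x^2 + 10x + 7), pattern 2+2+2; mod 29: f = (x + 10)(x + 12)(x + 14)(x + 17)(x + 20)(x + 28), pattern 1+1+1+1+1+1. No other pattern occurs in this range, so the set of observed cycle types is {6, 3+3, 2+2+2, 1+1+1+1+1+1}. The candidates containing elements of all these cycle types are C_6 (6T1) of order 6, D_6 (6T3) of order 12, C_3 x S_3 (6T5) of order 18, A_4 x C_2 (6T6) of order 24, S_3 x S_3 (6T9) of order 36, S_4 x C_2 (6T11) of order 48, (S_3 x S_3) : C_2 (6T13) of order 72, PGL(2,5) (6T14) of order 120, S_6 (6T16) of order 720; the others are excluded. The observed types are precisely the cycle types that occur in C_6 (6T1). Each of the other remaining candidates has further cycle types, and by the Chebotarev density theorem the matching factorization patterns would occur for a proportion of primes equal to their share of the group: D_6 (6T3) additionally contains elements of type 2+2+1+1 (3 of its 12 elements, about 25% of primes); C_3 x S_3 (6T5) additionally contains elements of type 3+1+1+1 (4 of its 18 elements, about 22% of primes); A_4 x C_2 (6T6) additionally contains elements of type 2+2+1+1, 2+1+1+1+1 (6 of its 24 elements, about 25% of primes); S_3 x S_3 (6T9) additionally contains elements of type 3+1+1+1, 2+2+1+1 (13 of its 36 elements, about 36% of primes); S_4 x C_2 (6T11) additionally contains elements of type 4+2, 4+1+1, 2+2+1+1, 2+1+1+1+1 (24 of its 48 elements, about 50% of primes); (S_3 x S_3) : C_2 (6T13) additionally contains elements of type 4+2, 3+2+1, 3+1+1+1, 2+2+1+1, 2+1+1+1+1 (49 of its 72 elements, about 68% of primes); PGL(2,5) (6T14) additionally contains elements of type 5+1, 4+1+1, 2+2+1+1 (69 of its 120 elements, about 58% of primes); S_6 (6T16) additionally contains elements of type 5+1, 4+2, 4+1+1, 3+2+1, 3+1+1+1, 2+2+1+1, 2+1+1+1+1 (544 of its 720 elements, about 76% of primes). None of the 37 primes tested shows any such pattern (for each of these groups the chance of that is below 10^-4), which rules them out. Hence G = C_6 (6T1), of order 6.

C_6, the cyclic group of order 6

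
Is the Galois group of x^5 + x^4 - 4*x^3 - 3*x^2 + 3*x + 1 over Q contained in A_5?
The polynomial is irreducible of degree 5 over Q. Its discriminant is 14641 = 121^2, a perfect square. A Galois group lies in the alternating group exactly when the discriminant is a square in Q, so the Galois group (C_5) is contained in A_5.

Yes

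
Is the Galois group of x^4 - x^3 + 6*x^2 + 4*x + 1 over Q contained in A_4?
The polynomial is irreducible of degree 4 over Q. Its discriminant is 15125, which is not a perfect square. A Galois group lies in the alternating group exactly when the discriminant is a square in Q, so the Galois group (C_4) is not contained in A_4.

No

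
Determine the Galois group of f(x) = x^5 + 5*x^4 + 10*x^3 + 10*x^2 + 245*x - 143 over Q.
The polynomial f is an irreducible quintic over Q, so G = Gal(f/Q) is a transitive subgroup of S_5: one of C_5 (5T1, order 5), D_5 (5T2, order 10), F_20 (5T3, order 20), A_5 (5T4, order 60) or S_5 (5T5, order 120). The discriminant of f is 271790899200000, which is not a perfect square, so G is not contained in A_5. The transitive groups of degree 5 not contained in A_5 are: F_20 (5T3, order 20), S_5 (5T5, order 120). By Dedekind's theorem, for a prime p not dividing disc(f) the degrees of the irreducible factors of f mod p form the cycle type of an element of G. Factoring f modulo the 18 such primes p <= 73 (skipping 2, 3, 5, which divide the discriminant), each new pattern first appears at: mod 7: f = (x + 3)(x^4 + 2x^3 + 4x^2 + 5x + 6), pattern 4+1; mod 11: f = (x)(x^2 + 7x + 9)(x^2 + 9x + 4), pattern 2+2+1; mod 19: f = (x^5 + 5x^4 + 10x^3 + 10x^2 + 17x + 9), pattern 5. No other pattern occurs in this range, so the set of observed cycle types is {4+1, 2+2+1, 5}. The candidates containing elements of all these cycle types are F_20 (5T3) of order 20, S_5 (5T5) of order 120; the others are excluded. The observed types are precisely the cycle types that occur in F_20 (5T3) (apart from the identity). Each of the other remaining candidates has further cycle types, and by the Chebotarev density theorem the matching factorization patterns would occur for a proportion of primes equal to their share of the group: S_5 (5T5) additionally contains elements of type 3+2, 3+1+1, 2+1+1+1 (50 of its 120 elements, about 42% of primes). None of the 18 primes tested shows any such pattern (for each of these groups the chance of that is below 10^-4), which rules them out. Hence G = F_20 (5T3), of order 20.

F_20, the Frobenius group of order 20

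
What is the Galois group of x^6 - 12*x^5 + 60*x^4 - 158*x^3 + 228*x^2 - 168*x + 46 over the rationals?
The polynomial f is an irreducible sextic over Q, so G = Gal(f/Q) is one of the 16 transitive subgroups 6T1, ..., 6T16 of S_6. The discriminant of f is 5038848, which is not a perfect square, so G is not contained in A_6. The transitive groups of degree 6 not contained in A_6 are: C_6 (6T1, order 6), S_3 (6T2, order 6), D_6 (6T3, order 12), C_3 x S_3 (6T5, order 18), A_4 x C_2 (6T6, order 24), S_4 (6T8, order 24), S_3 x S_3 (6T9, order 36), S_4 x C_2 (6T11, order 48), (S_3 x S_3) : C_2 (6T13, order 72), PGL(2,5) (6T14, order 120), S_6 (6T16, order 720). By Dedekind's theorem, for a prime p not dividing disc(f) the degrees of the irreducible factors of f mod p form the cycle type of an element of G. Factoring f modulo the 23 such primes p <= 97 (skipping 2, 3, which divide the discriminant), each new pattern first appears at: mod 5: f = (x^6 + 3x^5 + 2x^3 + 3x^2 + 2x + 1), pattern 6; mod 11: f = (x + 4)(x + 6)(x^2 + x + 8)(x^2 + 10x + 7), pattern 2+2+1+1; mod 13: f = (x + 5)(x + 6)(x + 9)(x^3 + 7x^2 + 12x + 2), pattern 3+1+1+1; mod 31: f = (x^2 + 13x + 28)(x^2 + 18x + 2)(x^2 + 19x + 13), pattern 2+2+2; mod 97: f = (x^3 + 91x^2 + 12x + 3)(x^3 + 91x^2 + 12x + 80), pattern 3+3. No other pattern occurs in this range, so the set of observed cycle types is {6, 2+2+1+1, 3+1+1+1, 2+2+2, 3+3}. The candidates containing elements of all these cycle types are S_3 x S_3 (6T9) of order 36, (S_3 x S_3) : C_2 (6T13) of order 72, S_6 (6T16) of order 720; the others are excluded. The observed types are precisely the cycle types that occur in S_3 x S_3 (6T9) (apart from the identity). Each of the other remaining candidates has further cycle types, and by the Chebotarev density theorem the matching factorization patterns would occur for a proportion of primes equal to their share of the group: (S_3 x S_3) : C_2 (6T13) additionally contains elements of type 4+2, 3+2+1, 2+1+1+1+1 (36 of its 72 elements, about 50% of primes); S_6 (6T16) additionally contains elements of type 5+1, 4+2, 4+1+1, 3+2+1, 2+1+1+1+1 (459 of its 720 elements, about 64% of primes). None of the 23 primes tested shows any such pattern (for each of these groups the chance of that is below 10^-4), which rules them out. Hence G = S_3 x S_3 (6T9), of order 36.

S_3 x S_3 (also written G36-)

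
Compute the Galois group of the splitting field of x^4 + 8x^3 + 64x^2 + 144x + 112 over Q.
4T5: S_4

The polynomial is an irreducible quartic over Q and its discriminant is 800915456, which is not a perfect square, so the Galois group is not contained in A_4. The resolvent cubic y^3 - 64*y^2 + 704*y + 768 is irreducible over Q. An irreducible resolvent with non-square discriminant gives S_4.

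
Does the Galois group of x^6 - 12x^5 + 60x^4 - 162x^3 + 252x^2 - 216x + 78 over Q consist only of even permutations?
No

The polynomial is irreducible of degree 6 over Q. Its discriminant is 5038848, which is not a perfect square. A Galois group lies in the alternating group exactly when the discriminant is a square in Q, so the Galois group (S_3 x S_3) is not contained in A_6.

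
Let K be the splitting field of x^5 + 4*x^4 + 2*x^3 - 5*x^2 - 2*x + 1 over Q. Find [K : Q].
5

The degree of the splitting field over Q equals the order of the Galois group, so first determine the group. The polynomial f is an irreducible quintic over Q, so G = Gal(f/Q) is a transitive subgroup of S_5: one of C_5 (5T1, order 5), D_5 (5T2, order 10), F_20 (5T3, order 20), A_5 (5T4, order 60) or S_5 (5T5, order 120). The discriminant of f is 14641 = 121^2, a perfect square, so G is contained in A_5. The transitive groups of degree 5 contained in A_5 are: C_5 (5T1, order 5), D_5 (5T2, order 10), A_5 (5T4, order 60). By Dedekind's theorem, for a prime p not dividing disc(f) the degrees of the irreducible factors of f mod p form the cycle type of an element of G. Factoring f modulo the 14 such primes p <= 47 (skipping 11, which divides the discriminant), each new pattern first appears at: mod 2: f = (x^5 + x^2 + 1), pattern 5; mod 23: f = (x + 5)(x + 7)(x + 11)(x + 12)(x + 15), pattern 1+1+1+1+1. No other pattern occurs in this range, so the set of observed cycle types is {5, 1+1+1+1+1}. The candidates containing elements of all these cycle types are C_5 (5T1) of order 5, D_5 (5T2) of order 10, A_5 (5T4) of order 60; the others are excluded. The observed types are precisely the cycle types that occur in C_5 (5T1). Each of the other remaining candidates has further cycle types, and by the Chebotarev density theorem the matching factorization patterns would occur for a proportion of primes equal to their share of the group: D_5 (5T2) additionally contains elements of type 2+2+1 (5 of its 10 elements, about 50% of primes); A_5 (5T4) additionally contains elements of type 3+1+1, 2+2+1 (35 of its 60 elements, about 58% of primes). None of the 14 primes tested shows any such pattern (for each of these groups the chance of that is below 10^-4), which rules them out. Hence G = C_5 (5T1), of order 5. The Galois group C_5 (5T1) has order 5, so the splitting field has degree 5 over Q.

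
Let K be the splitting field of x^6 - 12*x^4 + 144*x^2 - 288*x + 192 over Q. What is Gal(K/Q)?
The polynomial f is an irreducible sextic over Q, so G = Gal(f/Q) is one of the 16 transitive subgroups 6T1, ..., 6T16 of S_6. The discriminant of f is -7629540176166912, which is not a perfect square, so G is not contained in A_6. The transitive groups of degree 6 not contained in A_6 are: C_6 (6T1, order 6), S_3 (6T2, order 6), D_6 (6T3, order 12), C_3 x S_3 (6T5, order 18), A_4 x C_2 (6T6, order 24), S_4 (6T8, order 24), S_3 x S_3 (6T9, order 36), S_4 x C_2 (6T11, order 48), (S_3 x S_3) : C_2 (6T13, order 72), PGL(2,5) (6T14, order 120), S_6 (6T16, order 720). By Dedekind's theorem, for a prime p not dividing disc(f) the degrees of the irreducible factors of f mod p form the cycle type of an element of G. Factoring f modulo the 37 such primes p <= 173 (skipping 2, 3, 19, which divide the discriminant), each new pattern first appears at: mod 5: f = (x^6 + 3x^4 + 4x^2 + 2x + 2), pattern 6; mod 7: f = (x^3 + 3x + 2)(x^3 + 6x + 5), pattern 3+3; mod 17: f = (x^2 + 2x + 7)(x^2 + 3x + 3)(x^2 + 12x + 14), pattern 2+2+2; mod 37: f = (x + 3)(x + 5)(x + 10)(x + 24)(x + 33)(x + 36), pattern 1+1+1+1+1+1. No other pattern occurs in this range, so the set of observed cycle types is {6, 3+3, 2+2+2, 1+1+1+1+1+1}. The candidates containing elements of all these cycle types are C_6 (6T1) of order 6, D_6 (6T3) of order 12, C_3 x S_3 (6T5) of order 18, A_4 x C_2 (6T6) of order 24, S_3 x S_3 (6T9) of order 36, S_4 x C_2 (6T11) of order 48, (S_3 x S_3) : C_2 (6T13) of order 72, PGL(2,5) (6T14) of order 120, S_6 (6T16) of order 720; the others are excluded. The observed types are precisely the cycle types that occur in C_6 (6T1). Each of the other remaining candidates has further cycle types, and by the Chebotarev density theorem the matching factorization patterns would occur for a proportion of primes equal to their share of the group: D_6 (6T3) additionally contains elements of type 2+2+1+1 (3 of its 12 elements, about 25% of primes); C_3 x S_3 (6T5) additionally contains elements of type 3+1+1+1 (4 of its 18 elements, about 22% of primes); A_4 x C_2 (6T6) additionally contains elements of type 2+2+1+1, 2+1+1+1+1 (6 of its 24 elements, about 25% of primes); S_3 x S_3 (6T9) additionally contains elements of type 3+1+1+1, 2+2+1+1 (13 of its 36 elements, about 36% of primes); S_4 x C_2 (6T11) additionally contains elements of type 4+2, 4+1+1, 2+2+1+1, 2+1+1+1+1 (24 of its 48 elements, about 50% of primes); (S_3 x S_3) : C_2 (6T13) additionally contains elements of type 4+2, 3+2+1, 3+1+1+1, 2+2+1+1, 2+1+1+1+1 (49 of its 72 elements, about 68% of primes); PGL(2,5) (6T14) additionally contains elements of type 5+1, 4+1+1, 2+2+1+1 (69 of its 120 elements, about 58% of primes); S_6 (6T16) additionally contains elements of type 5+1, 4+2, 4+1+1, 3+2+1, 3+1+1+1, 2+2+1+1, 2+1+1+1+1 (544 of its 720 elements, about 76% of primes). None of the 37 primes tested shows any such pattern (for each of these groups the chance of that is below 10^-4), which rules them out. Hence G = C_6 (6T1), of order 6.

C_6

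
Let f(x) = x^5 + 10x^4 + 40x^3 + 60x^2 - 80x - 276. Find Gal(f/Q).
The polynomial f is an irreducible quintic over Q, so G = Gal(f/Q) is a transitive subgroup of S_5: one of C_5 (5T1, order 5), D_5 (5T2, order 10), F_20 (5T3, order 20), A_5 (5T4, order 60) or S_5 (5T5, order 120). The discriminant of f is 4992800000, which is not a perfect square, so G is not contained in A_5. The transitive groups of degree 5 not contained in A_5 are: F_20 (5T3, order 20), S_5 (5T5, order 120). By Dedekind's theorem, for a prime p not dividing disc(f) the degrees of the irreducible factors of f mod p form the cycle type of an element of G. Factoring f modulo the 18 such primes p <= 71 (skipping 2, 5, which divide the discriminant), each new pattern first appears at: mod 3: f = (x)(x^4 + x^3 + x^2 + 1), pattern 4+1; mod 11: f = (x^5 + 10x^4 + 7x^3 + 5x^2 + 8x + 10), pattern 5; mod 19: f = (x + 13)(x^2 + 2x + 17)(x^2 + 14x + 15), pattern 2+2+1. No other pattern occurs in this range, so the set of observed cycle types is {4+1, 5, 2+2+1}. The candidates containing elements of all these cycle types are F_20 (5T3) of order 20, S_5 (5T5) of order 120; the others are excluded. The observed types are precisely the cycle types that occur in F_20 (5T3) (apart from the identity). Each of the other remaining candidates has further cycle types, and by the Chebotarev density theorem the matching factorization patterns would occur for a proportion of primes equal to their share of the group: S_5 (5T5) additionally contains elements of type 3+2, 3+1+1, 2+1+1+1 (50 of its 120 elements, about 42% of primes). None of the 18 primes tested shows any such pattern (for each of these groups the chance of that is below 10^-4), which rules them out. Hence G = F_20 (5T3), of order 20.

5T3: F_20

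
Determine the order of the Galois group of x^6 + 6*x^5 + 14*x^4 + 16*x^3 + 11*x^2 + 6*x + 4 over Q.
24

The degree of the splitting field over Q equals the order of the Galois group, so first determine the group. The polynomial f is an irreducible sextic over Q, so G = Gal(f/Q) is one of the 16 transitive subgroups 6T1, ..., 6T16 of S_6. The discriminant of f is -5120000, which is not a perfect square, so G is not contained in A_6. The transitive groups of degree 6 not contained in A_6 are: C_6 (6T1, order 6), S_3 (6T2, order 6), D_6 (6T3, order 12), C_3 x S_3 (6T5, order 18), A_4 x C_2 (6T6, order 24), S_4 (6T8, order 24), S_3 x S_3 (6T9, order 36), S_4 x C_2 (6T11, order 48), (S_3 x S_3) : C_2 (6T13, order 72), PGL(2,5) (6T14, order 120), S_6 (6T16, order 720). By Dedekind's theorem, for a prime p not dividing disc(f) the degrees of the irreducible factors of f mod p form the cycle type of an element of G. Factoring f modulo the 22 such primes p <= 89 (skipping 2, 5, which divide the discriminant), each new pattern first appears at: mod 3: f = (x^3 + x^2 + 2x + 1)(x^3 + 2x^2 + x + 1), pattern 3+3; mod 7: f = (x^2 + x + 6)(x^2 + 2x + 3)(x^2 + 3x + 1), pattern 2+2+2; mod 13: f = (x + 5)(x + 10)(x^4 + 4x^3 + 8x^2 + 8x + 11), pattern 4+1+1; mod 43: f = (x + 13)(x + 32)(x^2 + 2x + 5)(x^2 + 2x + 11), pattern 2+2+1+1. No other pattern occurs in this range, so the set of observed cycle types is {3+3, 2+2+2, 4+1+1, 2+2+1+1}. The candidates containing elements of all these cycle types are S_4 (6T8) of order 24, S_4 x C_2 (6T11) of order 48, PGL(2,5) (6T14) of order 120, S_6 (6T16) of order 720; the others are excluded. The observed types are precisely the cycle types that occur in S_4 (6T8) (apart from the identity). Each of the other remaining candidates has further cycle types, and by the Chebotarev density theorem the matching factorization patterns would occur for a proportion of primes equal to their share of the group: S_4 x C_2 (6T11) additionally contains elements of type 6, 4+2, 2+1+1+1+1 (17 of its 48 elements, about 35% of primes); PGL(2,5) (6T14) additionally contains elements of type 6, 5+1 (44 of its 120 elements, about 37% of primes); S_6 (6T16) additionally contains elements of type 6, 5+1, 4+2, 3+2+1, 3+1+1+1, 2+1+1+1+1 (529 of its 720 elements, about 73% of primes). None of the 22 primes tested shows any such pattern (for each of these groups the chance of that is below 10^-4), which rules them out. Hence G = S_4 (6T8), of order 24. The Galois group S_4 (6T8) has order 24, so the splitting field has degree 24 over Q.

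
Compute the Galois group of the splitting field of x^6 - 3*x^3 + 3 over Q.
The polynomial f is an irreducible sextic over Q, so G = Gal(f/Q) is one of the 16 transitive subgroups 6T1, ..., 6T16 of S_6. The discriminant of f is -177147, which is not a perfect square, so G is not contained in A_6. The transitive groups of degree 6 not contained in A_6 are: C_6 (6T1, order 6), S_3 (6T2, order 6), D_6 (6T3, order 12), C_3 x S_3 (6T5, order 18), A_4 x C_2 (6T6, order 24), S_4 (6T8, order 24), S_3 x S_3 (6T9, order 36), S_4 x C_2 (6T11, order 48), (S_3 x S_3) : C_2 (6T13, order 72), PGL(2,5) (6T14, order 120), S_6 (6T16, order 720). By Dedekind's theorem, for a prime p not dividing disc(f) the degrees of the irreducible factors of f mod p form the cycle type of an element of G. Factoring f modulo the 33 such primes p <= 139 (skipping 3, which divides the discriminant), each new pattern first appears at: mod 2: f = (x^6 + x^3 + 1), pattern 6; mod 7: f = (x + 1)(x + 2)(x + 4)(x^3 + 3), pattern 3+1+1+1; mod 17: f = (x^2 + x + 7)(x^2 + 4x + 7)(x^2 + 12x + 7), pattern 2+2+2; mod 19: f = (x^3 + 6)(x^3 + 10), pattern 3+3; mod 73: f = (x + 13)(x + 21)(x + 22)(x + 29)(x + 30)(x + 31), pattern 1+1+1+1+1+1. No other pattern occurs in this range, so the set of observed cycle types is {6, 3+1+1+1, 2+2+2, 3+3, 1+1+1+1+1+1}. The candidates containing elements of all these cycle types are C_3 x S_3 (6T5) of order 18, S_3 x S_3 (6T9) of order 36, (S_3 x S_3) : C_2 (6T13) of order 72, S_6 (6T16) of order 720; the others are excluded. The observed types are precisely the cycle types that occur in C_3 x S_3 (6T5). Each of the other remaining candidates has further cycle types, and by the Chebotarev density theorem the matching factorization patterns would occur for a proportion of primes equal to their share of the group: S_3 x S_3 (6T9) additionally contains elements of type 2+2+1+1 (9 of its 36 elements, about 25% of primes); (S_3 x S_3) : C_2 (6T13) additionally contains elements of type 4+2, 3+2+1, 2+2+1+1, 2+1+1+1+1 (45 of its 72 elements, about 62% of primes); S_6 (6T16) additionally contains elements of type 5+1, 4+2, 4+1+1, 3+2+1, 2+2+1+1, 2+1+1+1+1 (504 of its 720 elements, about 70% of primes). None of the 33 primes tested shows any such pattern (for each of these groups the chance of that is below 10^-4), which rules them out. Hence G = C_3 x S_3 (6T5), of order 18.

C_3 x S_3 (order 18)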